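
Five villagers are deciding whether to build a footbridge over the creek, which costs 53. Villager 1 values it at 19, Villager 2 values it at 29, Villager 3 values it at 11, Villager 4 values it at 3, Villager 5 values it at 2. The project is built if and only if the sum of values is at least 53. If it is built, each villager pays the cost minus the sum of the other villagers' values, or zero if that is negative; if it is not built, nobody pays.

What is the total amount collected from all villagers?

Total value 64 ≥ cost 53, so it is built.
Villager 1: others sum to 45; max(0, 53 - 45) = 8.
Villager 2: others sum to 35; max(0, 53 - 35) = 18.
Villager 3: others sum to 53; max(0, 53 - 53) = 0.
Villager 4: others sum to 61; max(0, 53 - 61) = 0.
Villager 5: others sum to 62; max(0, 53 - 62) = 0.
Total collected = 8 + 18 + 0 + 0 + 0 = 26.

26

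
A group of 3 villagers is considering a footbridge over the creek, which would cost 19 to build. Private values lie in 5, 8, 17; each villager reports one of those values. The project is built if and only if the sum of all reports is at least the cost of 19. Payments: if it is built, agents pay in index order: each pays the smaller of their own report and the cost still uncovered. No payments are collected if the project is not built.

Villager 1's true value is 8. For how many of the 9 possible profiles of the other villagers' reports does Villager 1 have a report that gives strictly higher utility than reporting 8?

6

Others report (5, 17): truth gives 0; report 5 gives 3 > 0. Violating.
Others report (8, 8): truth gives 0; report 5 gives 3 > 0. Violating.
Others report (8, 17): truth gives 0; report 5 gives 3 > 0. Violating.
Others report (17, 5): truth gives 0; report 5 gives 3 > 0. Violating.
Others report (5, 5): truth gives 0; no alternative beats it.
Others report (5, 8): truth gives 0; no alternative beats it.
(Checking all 9 profiles: 6 have a profitable deviation, 3 do not.)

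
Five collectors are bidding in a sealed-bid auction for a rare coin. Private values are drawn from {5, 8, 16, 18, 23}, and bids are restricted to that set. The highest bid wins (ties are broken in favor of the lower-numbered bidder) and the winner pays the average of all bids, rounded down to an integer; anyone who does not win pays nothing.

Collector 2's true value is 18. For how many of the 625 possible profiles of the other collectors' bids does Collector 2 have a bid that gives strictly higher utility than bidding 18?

Others bid (5, 5, 5, 5): truth gives 11; bid 8 gives 13 > 11. Violating.
Others bid (5, 5, 5, 8): truth gives 10; bid 8 gives 12 > 10. Violating.
Others bid (5, 5, 5, 23): truth gives 0; bid 23 gives 6 > 0. Violating.
Others bid (5, 5, 8, 5): truth gives 10; bid 8 gives 12 > 10. Violating.
Others bid (5, 5, 5, 16): truth gives 9; no alternative beats it.
Others bid (5, 5, 5, 18): truth gives 8; no alternative beats it.
(Checking all 625 profiles: 254 have a profitable deviation, 371 do not.)

254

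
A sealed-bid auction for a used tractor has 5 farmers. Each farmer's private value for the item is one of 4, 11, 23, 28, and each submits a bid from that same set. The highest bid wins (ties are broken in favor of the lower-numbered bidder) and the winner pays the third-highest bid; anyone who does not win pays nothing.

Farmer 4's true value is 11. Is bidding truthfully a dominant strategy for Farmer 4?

No

Consider the case where Farmer 1 bids 4, Farmer 2 bids 4, Farmer 3 bids 4 and Farmer 5 bids 23.
Truthful bid 11: loses, pays 0, utility 0.
Bid 23 instead: wins, pays 4, utility 11 - 4 = 7.
Since 7 > 0, bidding 23 is strictly better here, so truthful bidding is not dominant.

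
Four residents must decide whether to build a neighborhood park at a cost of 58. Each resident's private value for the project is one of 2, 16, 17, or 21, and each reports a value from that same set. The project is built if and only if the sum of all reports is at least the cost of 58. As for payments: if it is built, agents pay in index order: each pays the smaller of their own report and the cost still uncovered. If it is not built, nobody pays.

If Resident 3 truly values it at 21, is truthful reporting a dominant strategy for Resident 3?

Consider the case where Resident 1 reports 2, Resident 2 reports 21 and Resident 4 reports 21.
Truthful report 21: project built, pays 21, utility 21 - 21 = 0.
Report 16 instead: project built, pays 16, utility 21 - 16 = 5.
Since 5 > 0, reporting 16 is strictly better here, so truthful reporting is not dominant.

No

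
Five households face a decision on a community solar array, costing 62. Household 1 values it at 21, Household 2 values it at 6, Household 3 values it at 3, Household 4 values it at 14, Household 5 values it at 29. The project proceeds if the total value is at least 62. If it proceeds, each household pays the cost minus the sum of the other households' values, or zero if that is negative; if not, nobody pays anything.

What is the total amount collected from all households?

Total value 73 ≥ cost 62, so it is built.
Household 1: others sum to 52; max(0, 62 - 52) = 10.
Household 2: others sum to 67; max(0, 62 - 67) = 0.
Household 3: others sum to 70; max(0, 62 - 70) = 0.
Household 4: others sum to 59; max(0, 62 - 59) = 3.
Household 5: others sum to 44; max(0, 62 - 44) = 18.
Total collected = 10 + 0 + 0 + 3 + 18 = 31.

31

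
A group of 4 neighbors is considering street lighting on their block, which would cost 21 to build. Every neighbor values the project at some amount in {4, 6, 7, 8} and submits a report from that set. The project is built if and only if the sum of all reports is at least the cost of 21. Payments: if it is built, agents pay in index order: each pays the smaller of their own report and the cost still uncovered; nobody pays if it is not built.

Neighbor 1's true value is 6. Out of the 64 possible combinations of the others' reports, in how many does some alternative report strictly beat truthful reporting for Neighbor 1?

51

Others report (4, 6, 7): truth gives 0; report 4 gives 2 > 0. Violating.
Others report (4, 6, 8): truth gives 0; report 4 gives 2 > 0. Violating.
Others report (4, 7, 6): truth gives 0; report 4 gives 2 > 0. Violating.
Others report (4, 7, 7): truth gives 0; report 4 gives 2 > 0. Violating.
Others report (4, 4, 4): truth gives 0; no alternative beats it.
Others report (4, 4, 6): truth gives 0; no alternative beats it.
(Checking all 64 profiles: 51 have a profitable deviation, 13 do not.)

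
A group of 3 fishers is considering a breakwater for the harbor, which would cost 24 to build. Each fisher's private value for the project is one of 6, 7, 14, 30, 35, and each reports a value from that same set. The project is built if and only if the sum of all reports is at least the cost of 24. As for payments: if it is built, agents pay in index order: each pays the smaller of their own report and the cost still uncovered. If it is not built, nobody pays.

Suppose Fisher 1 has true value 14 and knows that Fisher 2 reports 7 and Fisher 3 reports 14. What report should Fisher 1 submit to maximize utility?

6

Report 6: project built, pays 6, utility 14 - 6 = 8.
Report 7: project built, pays 7, utility 14 - 7 = 7.
Report 14: project built, pays 14, utility 14 - 14 = 0.
Report 30: project built, pays 24, utility 14 - 24 = -10.
Report 35: project built, pays 24, utility 14 - 24 = -10.
The best choice is 6 with utility 8.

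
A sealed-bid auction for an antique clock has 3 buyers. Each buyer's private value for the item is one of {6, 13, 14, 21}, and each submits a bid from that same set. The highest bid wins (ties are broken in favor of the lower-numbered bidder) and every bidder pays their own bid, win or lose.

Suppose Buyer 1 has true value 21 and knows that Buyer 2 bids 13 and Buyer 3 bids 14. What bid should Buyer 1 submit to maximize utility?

14

Bid 6: loses but pays 6, utility -6.
Bid 13: loses but pays 13, utility -13.
Bid 14: wins, pays 14, utility 21 - 14 = 7.
Bid 21: wins, pays 21, utility 21 - 21 = 0.
The best choice is 14 with utility 7.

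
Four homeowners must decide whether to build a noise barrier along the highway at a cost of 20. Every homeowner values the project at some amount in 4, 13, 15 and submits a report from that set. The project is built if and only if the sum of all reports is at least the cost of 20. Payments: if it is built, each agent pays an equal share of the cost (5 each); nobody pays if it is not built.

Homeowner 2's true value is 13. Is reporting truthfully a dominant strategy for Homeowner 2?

Yes

Check each profile of the others' reports and compare truth against every alternative report.
Others report (4, 4, 4): truth gives 8, best alternative gives 8.
Others report (4, 4, 13): truth gives 8, best alternative gives 8.
Others report (4, 4, 15): truth gives 8, best alternative gives 8.
Others report (4, 13, 4): truth gives 8, best alternative gives 8.
Others report (4, 13, 13): truth gives 8, best alternative gives 8.
Others report (4, 13, 15): truth gives 8, best alternative gives 8.
(Remaining 21 profiles checked similarly; truth is weakly best in each.)
In every case the truthful report is at least as good as any alternative, so it is a dominant strategy.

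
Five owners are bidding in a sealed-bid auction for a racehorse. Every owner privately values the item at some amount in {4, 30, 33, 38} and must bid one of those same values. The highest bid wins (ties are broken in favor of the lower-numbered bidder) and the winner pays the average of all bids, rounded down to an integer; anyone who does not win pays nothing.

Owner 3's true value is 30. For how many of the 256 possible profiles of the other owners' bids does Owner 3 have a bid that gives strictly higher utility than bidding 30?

Others bid (4, 4, 4, 33): truth gives 0; bid 33 gives 15 > 0. Violating.
Others bid (4, 4, 4, 38): truth gives 0; bid 38 gives 13 > 0. Violating.
Others bid (4, 4, 30, 33): truth gives 0; bid 33 gives 10 > 0. Violating.
Others bid (4, 4, 30, 38): truth gives 0; bid 38 gives 8 > 0. Violating.
Others bid (4, 4, 4, 4): truth gives 21; no alternative beats it.
Others bid (4, 4, 4, 30): truth gives 16; no alternative beats it.
(Checking all 256 profiles: 102 have a profitable deviation, 154 do not.)

102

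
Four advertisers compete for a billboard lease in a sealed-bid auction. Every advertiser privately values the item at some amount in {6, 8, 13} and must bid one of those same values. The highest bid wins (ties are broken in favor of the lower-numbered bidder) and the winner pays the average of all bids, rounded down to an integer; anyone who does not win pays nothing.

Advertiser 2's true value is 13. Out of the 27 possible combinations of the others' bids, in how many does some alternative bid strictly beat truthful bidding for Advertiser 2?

4

Others bid (6, 6, 6): truth gives 6; bid 8 gives 7 > 6. Violating.
Others bid (6, 6, 8): truth gives 5; bid 8 gives 6 > 5. Violating.
Others bid (6, 8, 6): truth gives 5; bid 8 gives 6 > 5. Violating.
Others bid (6, 8, 8): truth gives 5; bid 8 gives 6 > 5. Violating.
Others bid (6, 6, 13): truth gives 4; no alternative beats it.
Others bid (6, 8, 13): truth gives 3; no alternative beats it.
(Checking all 27 profiles: 4 have a profitable deviation, 23 do not.)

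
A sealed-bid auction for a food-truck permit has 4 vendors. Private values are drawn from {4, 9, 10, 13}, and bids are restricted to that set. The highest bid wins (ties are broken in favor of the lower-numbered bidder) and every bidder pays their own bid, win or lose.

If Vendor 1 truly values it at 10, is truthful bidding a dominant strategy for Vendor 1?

No

Consider the case where Vendor 2 bids 4, Vendor 3 bids 4 and Vendor 4 bids 4.
Truthful bid 10: wins, pays 10, utility 10 - 10 = 0.
Bid 4 instead: wins, pays 4, utility 10 - 4 = 6.
Since 6 > 0, bidding 4 is strictly better here, so truthful bidding is not dominant.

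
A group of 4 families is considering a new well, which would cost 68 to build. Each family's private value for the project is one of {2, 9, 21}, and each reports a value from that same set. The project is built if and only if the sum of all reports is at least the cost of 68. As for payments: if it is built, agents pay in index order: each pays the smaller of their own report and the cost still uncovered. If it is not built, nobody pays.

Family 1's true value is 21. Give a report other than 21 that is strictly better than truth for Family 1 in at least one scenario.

Suppose Family 2 reports 21, Family 3 reports 21 and Family 4 reports 21.
Report 21: project built, pays 21, utility 21 - 21 = 0.
Report 9: project built, pays 9, utility 21 - 9 = 12.
So reporting 9 beats truth here (12 > 0).

9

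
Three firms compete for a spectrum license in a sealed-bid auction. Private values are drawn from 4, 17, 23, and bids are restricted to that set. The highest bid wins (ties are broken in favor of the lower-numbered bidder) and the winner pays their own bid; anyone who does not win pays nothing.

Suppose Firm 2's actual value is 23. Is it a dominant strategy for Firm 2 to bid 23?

Consider the case where Firm 1 bids 4 and Firm 3 bids 4.
Truthful bid 23: wins, pays 23, utility 23 - 23 = 0.
Bid 17 instead: wins, pays 17, utility 23 - 17 = 6.
Since 6 > 0, bidding 17 is strictly better here, so truthful bidding is not dominant.

No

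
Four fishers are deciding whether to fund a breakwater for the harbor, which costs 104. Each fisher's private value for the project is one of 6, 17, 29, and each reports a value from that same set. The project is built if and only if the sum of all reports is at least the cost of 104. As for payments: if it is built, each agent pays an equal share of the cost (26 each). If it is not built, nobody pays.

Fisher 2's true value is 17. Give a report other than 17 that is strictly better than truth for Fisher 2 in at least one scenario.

6

Suppose Fisher 1 reports 29, Fisher 3 reports 29 and Fisher 4 reports 29.
Report 17: project built, pays 26, utility 17 - 26 = -9.
Report 6: project not built, utility 0.
So reporting 6 beats truth here (0 > -9).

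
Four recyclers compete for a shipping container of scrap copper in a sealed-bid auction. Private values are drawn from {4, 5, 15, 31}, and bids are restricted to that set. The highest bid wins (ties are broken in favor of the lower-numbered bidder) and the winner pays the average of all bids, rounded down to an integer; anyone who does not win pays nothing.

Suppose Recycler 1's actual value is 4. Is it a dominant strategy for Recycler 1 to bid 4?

Check each profile of the others' bids and compare truth against every alternative bid.
Others bid (5, 5, 5): truth gives 0, best alternative gives -1.
Others bid (4, 4, 4): truth gives 0, best alternative gives 0.
Others bid (4, 4, 5): truth gives 0, best alternative gives 0.
Others bid (4, 4, 15): truth gives 0, best alternative gives 0.
Others bid (4, 4, 31): truth gives 0, best alternative gives 0.
Others bid (4, 5, 4): truth gives 0, best alternative gives 0.
(Remaining 58 profiles checked similarly; truth is weakly best in each.)
In every case the truthful bid is at least as good as any alternative, so it is a dominant strategy.

Yes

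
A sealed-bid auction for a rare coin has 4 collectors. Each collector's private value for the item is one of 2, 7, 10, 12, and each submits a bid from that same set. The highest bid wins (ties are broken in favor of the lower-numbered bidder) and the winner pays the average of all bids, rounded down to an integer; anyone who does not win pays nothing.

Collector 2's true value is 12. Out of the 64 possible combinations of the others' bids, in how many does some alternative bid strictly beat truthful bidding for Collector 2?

9

Others bid (2, 2, 2): truth gives 8; bid 7 gives 9 > 8. Violating.
Others bid (2, 2, 7): truth gives 7; bid 7 gives 8 > 7. Violating.
Others bid (2, 7, 2): truth gives 7; bid 7 gives 8 > 7. Violating.
Others bid (2, 7, 7): truth gives 5; bid 7 gives 7 > 5. Violating.
Others bid (2, 2, 10): truth gives 6; no alternative beats it.
Others bid (2, 2, 12): truth gives 5; no alternative beats it.
(Checking all 64 profiles: 9 have a profitable deviation, 55 do not.)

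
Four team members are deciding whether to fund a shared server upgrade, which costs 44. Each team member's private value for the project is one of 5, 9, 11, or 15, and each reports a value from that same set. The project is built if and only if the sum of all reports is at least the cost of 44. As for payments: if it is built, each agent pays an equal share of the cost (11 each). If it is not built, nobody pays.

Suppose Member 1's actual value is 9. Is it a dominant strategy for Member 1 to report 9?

No

Consider the case where Member 2 reports 5, Member 3 reports 15 and Member 4 reports 15.
Truthful report 9: project built, pays 11, utility 9 - 11 = -2.
Report 5 instead: project not built, utility 0.
Since 0 > -2, reporting 5 is strictly better here, so truthful reporting is not dominant.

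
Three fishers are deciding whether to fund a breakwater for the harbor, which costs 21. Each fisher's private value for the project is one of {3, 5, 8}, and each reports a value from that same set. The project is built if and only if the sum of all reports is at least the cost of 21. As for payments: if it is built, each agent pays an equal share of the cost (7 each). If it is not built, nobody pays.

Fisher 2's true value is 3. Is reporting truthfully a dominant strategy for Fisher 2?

Yes

Check each profile of the others' reports and compare truth against every alternative report.
Others report (8, 8): truth gives 0, best alternative gives -4.
Others report (3, 3): truth gives 0, best alternative gives 0.
Others report (3, 5): truth gives 0, best alternative gives 0.
Others report (3, 8): truth gives 0, best alternative gives 0.
Others report (5, 3): truth gives 0, best alternative gives 0.
Others report (5, 5): truth gives 0, best alternative gives 0.
(Remaining 3 profiles checked similarly; truth is weakly best in each.)
In every case the truthful report is at least as good as any alternative, so it is a dominant strategy.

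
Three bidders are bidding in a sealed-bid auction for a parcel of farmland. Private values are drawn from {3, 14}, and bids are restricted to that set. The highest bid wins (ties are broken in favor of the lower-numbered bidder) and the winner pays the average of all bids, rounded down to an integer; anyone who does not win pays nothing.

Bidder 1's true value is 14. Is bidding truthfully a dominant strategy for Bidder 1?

No

Consider the case where Bidder 2 bids 3 and Bidder 3 bids 3.
Truthful bid 14: wins, pays 6, utility 14 - 6 = 8.
Bid 3 instead: wins, pays 3, utility 14 - 3 = 11.
Since 11 > 8, bidding 3 is strictly better here, so truthful bidding is not dominant.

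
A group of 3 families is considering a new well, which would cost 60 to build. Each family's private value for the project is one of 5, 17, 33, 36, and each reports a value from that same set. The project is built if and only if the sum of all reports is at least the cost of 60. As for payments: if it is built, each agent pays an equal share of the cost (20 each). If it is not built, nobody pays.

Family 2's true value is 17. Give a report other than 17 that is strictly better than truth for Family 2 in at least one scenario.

5

Suppose Family 1 reports 17 and Family 3 reports 33.
Report 17: project built, pays 20, utility 17 - 20 = -3.
Report 5: project not built, utility 0.
So reporting 5 beats truth here (0 > -3).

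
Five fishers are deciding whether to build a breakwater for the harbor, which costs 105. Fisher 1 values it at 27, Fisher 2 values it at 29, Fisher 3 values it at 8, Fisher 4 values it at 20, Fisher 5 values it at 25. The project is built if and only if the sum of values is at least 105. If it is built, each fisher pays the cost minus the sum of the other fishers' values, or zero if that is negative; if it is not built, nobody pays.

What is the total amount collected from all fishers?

Total value 109 ≥ cost 105, so it is built.
Fisher 1: others sum to 82; max(0, 105 - 82) = 23.
Fisher 2: others sum to 80; max(0, 105 - 80) = 25.
Fisher 3: others sum to 101; max(0, 105 - 101) = 4.
Fisher 4: others sum to 89; max(0, 105 - 89) = 16.
Fisher 5: others sum to 84; max(0, 105 - 84) = 21.
Total collected = 23 + 25 + 4 + 16 + 21 = 89.

89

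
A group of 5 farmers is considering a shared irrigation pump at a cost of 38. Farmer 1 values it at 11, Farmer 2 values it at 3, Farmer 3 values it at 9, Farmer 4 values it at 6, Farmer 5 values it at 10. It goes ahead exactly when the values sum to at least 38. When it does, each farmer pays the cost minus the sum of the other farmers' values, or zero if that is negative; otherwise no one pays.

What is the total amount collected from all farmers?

Total value 39 ≥ cost 38, so it is built.
Farmer 1: others sum to 28; max(0, 38 - 28) = 10.
Farmer 2: others sum to 36; max(0, 38 - 36) = 2.
Farmer 3: others sum to 30; max(0, 38 - 30) = 8.
Farmer 4: others sum to 33; max(0, 38 - 33) = 5.
Farmer 5: others sum to 29; max(0, 38 - 29) = 9.
Total collected = 10 + 2 + 8 + 5 + 9 = 34.

34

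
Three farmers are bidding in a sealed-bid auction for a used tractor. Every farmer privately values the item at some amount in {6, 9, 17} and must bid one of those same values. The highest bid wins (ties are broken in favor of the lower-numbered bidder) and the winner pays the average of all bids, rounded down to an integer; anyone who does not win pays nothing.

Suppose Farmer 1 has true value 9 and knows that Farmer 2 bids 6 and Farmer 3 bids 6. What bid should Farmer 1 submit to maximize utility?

Bid 6: wins, pays 6, utility 9 - 6 = 3.
Bid 9: wins, pays 7, utility 9 - 7 = 2.
Bid 17: wins, pays 9, utility 9 - 9 = 0.
The best choice is 6 with utility 3.

6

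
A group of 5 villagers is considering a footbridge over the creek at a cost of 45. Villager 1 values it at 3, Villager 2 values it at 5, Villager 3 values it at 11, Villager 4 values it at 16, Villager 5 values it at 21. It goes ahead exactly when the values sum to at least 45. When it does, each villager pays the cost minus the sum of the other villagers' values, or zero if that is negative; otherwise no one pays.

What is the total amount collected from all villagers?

Total value 56 ≥ cost 45, so it is built.
Villager 1: others sum to 53; max(0, 45 - 53) = 0.
Villager 2: others sum to 51; max(0, 45 - 51) = 0.
Villager 3: others sum to 45; max(0, 45 - 45) = 0.
Villager 4: others sum to 40; max(0, 45 - 40) = 5.
Villager 5: others sum to 35; max(0, 45 - 35) = 10.
Total collected = 0 + 0 + 0 + 5 + 10 = 15.

15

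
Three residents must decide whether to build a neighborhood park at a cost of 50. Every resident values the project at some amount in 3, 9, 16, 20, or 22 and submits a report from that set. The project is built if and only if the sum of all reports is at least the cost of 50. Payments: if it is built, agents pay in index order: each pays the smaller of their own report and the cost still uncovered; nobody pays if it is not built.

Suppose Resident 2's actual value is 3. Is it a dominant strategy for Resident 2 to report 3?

Check each profile of the others' reports and compare truth against every alternative report.
Others report (20, 22): truth gives 0, best alternative gives -6.
Others report (22, 20): truth gives 0, best alternative gives -6.
Others report (22, 22): truth gives 0, best alternative gives -6.
Others report (3, 3): truth gives 0, best alternative gives 0.
Others report (3, 9): truth gives 0, best alternative gives 0.
Others report (3, 16): truth gives 0, best alternative gives 0.
(Remaining 19 profiles checked similarly; truth is weakly best in each.)
In every case the truthful report is at least as good as any alternative, so it is a dominant strategy.

Yes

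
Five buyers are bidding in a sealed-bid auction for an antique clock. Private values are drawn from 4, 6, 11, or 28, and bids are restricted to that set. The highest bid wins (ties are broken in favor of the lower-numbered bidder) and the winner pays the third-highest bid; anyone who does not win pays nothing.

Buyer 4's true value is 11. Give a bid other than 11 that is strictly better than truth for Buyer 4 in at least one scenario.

Suppose Buyer 1 bids 4, Buyer 2 bids 4, Buyer 3 bids 4 and Buyer 5 bids 28.
Bid 11: loses, pays 0, utility 0.
Bid 28: wins, pays 4, utility 11 - 4 = 7.
So bidding 28 beats truth here (7 > 0).

28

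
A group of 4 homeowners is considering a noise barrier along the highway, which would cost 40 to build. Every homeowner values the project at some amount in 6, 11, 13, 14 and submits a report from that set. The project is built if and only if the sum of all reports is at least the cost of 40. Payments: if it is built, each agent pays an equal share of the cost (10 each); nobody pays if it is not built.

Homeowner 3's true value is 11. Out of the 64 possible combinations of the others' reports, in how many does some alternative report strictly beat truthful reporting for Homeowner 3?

Others report (6, 6, 14): truth gives 0; report 14 gives 1 > 0. Violating.
Others report (6, 11, 11): truth gives 0; report 13 gives 1 > 0. Violating.
Others report (6, 14, 6): truth gives 0; report 14 gives 1 > 0. Violating.
Others report (11, 6, 11): truth gives 0; report 13 gives 1 > 0. Violating.
Others report (6, 6, 6): truth gives 0; no alternative beats it.
Others report (6, 6, 11): truth gives 0; no alternative beats it.
(Checking all 64 profiles: 6 have a profitable deviation, 58 do not.)

6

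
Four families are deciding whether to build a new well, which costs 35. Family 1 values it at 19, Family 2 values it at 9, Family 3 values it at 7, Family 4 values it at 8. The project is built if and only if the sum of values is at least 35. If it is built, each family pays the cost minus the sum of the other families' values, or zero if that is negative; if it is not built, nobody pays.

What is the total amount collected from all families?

12

Total value 43 ≥ cost 35, so it is built.
Family 1: others sum to 24; max(0, 35 - 24) = 11.
Family 2: others sum to 34; max(0, 35 - 34) = 1.
Family 3: others sum to 36; max(0, 35 - 36) = 0.
Family 4: others sum to 35; max(0, 35 - 35) = 0.
Total collected = 11 + 1 + 0 + 0 = 12.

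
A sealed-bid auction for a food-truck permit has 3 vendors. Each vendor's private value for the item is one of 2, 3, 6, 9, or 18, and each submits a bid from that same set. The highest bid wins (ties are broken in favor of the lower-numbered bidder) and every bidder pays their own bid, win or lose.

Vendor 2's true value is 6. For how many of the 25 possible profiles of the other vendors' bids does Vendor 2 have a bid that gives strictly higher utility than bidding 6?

21

Others bid (2, 2): truth gives 0; bid 3 gives 3 > 0. Violating.
Others bid (2, 3): truth gives 0; bid 3 gives 3 > 0. Violating.
Others bid (2, 9): truth gives -6; bid 2 gives -2 > -6. Violating.
Others bid (2, 18): truth gives -6; bid 2 gives -2 > -6. Violating.
Others bid (2, 6): truth gives 0; no alternative beats it.
Others bid (3, 2): truth gives 0; no alternative beats it.
(Checking all 25 profiles: 21 have a profitable deviation, 4 do not.)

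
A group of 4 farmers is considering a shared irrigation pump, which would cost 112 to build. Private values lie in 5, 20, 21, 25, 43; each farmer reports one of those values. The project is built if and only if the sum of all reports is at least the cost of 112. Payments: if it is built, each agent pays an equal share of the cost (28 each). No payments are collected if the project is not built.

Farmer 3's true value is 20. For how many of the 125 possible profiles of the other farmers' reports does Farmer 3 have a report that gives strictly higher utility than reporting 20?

6

Others report (20, 43, 43): truth gives -8; report 5 gives 0 > -8. Violating.
Others report (25, 25, 43): truth gives -8; report 5 gives 0 > -8. Violating.
Others report (25, 43, 25): truth gives -8; report 5 gives 0 > -8. Violating.
Others report (43, 20, 43): truth gives -8; report 5 gives 0 > -8. Violating.
Others report (5, 5, 5): truth gives 0; no alternative beats it.
Others report (5, 5, 20): truth gives 0; no alternative beats it.
(Checking all 125 profiles: 6 have a profitable deviation, 119 do not.)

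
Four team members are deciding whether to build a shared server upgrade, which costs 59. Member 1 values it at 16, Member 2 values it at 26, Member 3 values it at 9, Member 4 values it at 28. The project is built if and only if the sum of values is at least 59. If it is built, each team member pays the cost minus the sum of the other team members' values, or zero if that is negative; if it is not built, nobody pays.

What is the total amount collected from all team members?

Total value 79 ≥ cost 59, so it is built.
Member 1: others sum to 63; max(0, 59 - 63) = 0.
Member 2: others sum to 53; max(0, 59 - 53) = 6.
Member 3: others sum to 70; max(0, 59 - 70) = 0.
Member 4: others sum to 51; max(0, 59 - 51) = 8.
Total collected = 0 + 6 + 0 + 8 = 14.

14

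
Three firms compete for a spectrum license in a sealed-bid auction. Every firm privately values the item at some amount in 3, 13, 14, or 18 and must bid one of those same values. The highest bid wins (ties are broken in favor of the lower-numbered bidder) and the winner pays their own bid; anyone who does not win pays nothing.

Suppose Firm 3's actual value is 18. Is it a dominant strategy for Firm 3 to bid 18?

No

Consider the case where Firm 1 bids 3 and Firm 2 bids 3.
Truthful bid 18: wins, pays 18, utility 18 - 18 = 0.
Bid 13 instead: wins, pays 13, utility 18 - 13 = 5.
Since 5 > 0, bidding 13 is strictly better here, so truthful bidding is not dominant.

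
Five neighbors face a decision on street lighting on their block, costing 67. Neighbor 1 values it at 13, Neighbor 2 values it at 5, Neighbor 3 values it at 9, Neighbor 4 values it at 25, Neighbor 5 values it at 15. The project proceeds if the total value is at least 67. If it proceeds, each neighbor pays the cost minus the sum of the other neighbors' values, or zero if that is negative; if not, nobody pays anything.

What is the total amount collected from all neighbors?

Total value 67 ≥ cost 67, so it is built.
Neighbor 1: others sum to 54; max(0, 67 - 54) = 13.
Neighbor 2: others sum to 62; max(0, 67 - 62) = 5.
Neighbor 3: others sum to 58; max(0, 67 - 58) = 9.
Neighbor 4: others sum to 42; max(0, 67 - 42) = 25.
Neighbor 5: others sum to 52; max(0, 67 - 52) = 15.
Total collected = 13 + 5 + 9 + 25 + 15 = 67.

67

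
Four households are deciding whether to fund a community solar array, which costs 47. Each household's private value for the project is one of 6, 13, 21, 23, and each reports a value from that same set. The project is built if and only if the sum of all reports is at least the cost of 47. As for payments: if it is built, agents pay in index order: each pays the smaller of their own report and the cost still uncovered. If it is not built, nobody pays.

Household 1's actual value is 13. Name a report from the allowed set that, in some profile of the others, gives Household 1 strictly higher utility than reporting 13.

Suppose Household 2 reports 6, Household 3 reports 13 and Household 4 reports 23.
Report 13: project built, pays 13, utility 13 - 13 = 0.
Report 6: project built, pays 6, utility 13 - 6 = 7.
So reporting 6 beats truth here (7 > 0).

6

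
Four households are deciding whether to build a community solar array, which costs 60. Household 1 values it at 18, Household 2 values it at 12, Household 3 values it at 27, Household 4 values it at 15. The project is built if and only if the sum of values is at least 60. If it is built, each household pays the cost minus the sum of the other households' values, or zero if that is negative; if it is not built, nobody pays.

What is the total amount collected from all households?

24

Total value 72 ≥ cost 60, so it is built.
Household 1: others sum to 54; max(0, 60 - 54) = 6.
Household 2: others sum to 60; max(0, 60 - 60) = 0.
Household 3: others sum to 45; max(0, 60 - 45) = 15.
Household 4: others sum to 57; max(0, 60 - 57) = 3.
Total collected = 6 + 0 + 15 + 3 = 24.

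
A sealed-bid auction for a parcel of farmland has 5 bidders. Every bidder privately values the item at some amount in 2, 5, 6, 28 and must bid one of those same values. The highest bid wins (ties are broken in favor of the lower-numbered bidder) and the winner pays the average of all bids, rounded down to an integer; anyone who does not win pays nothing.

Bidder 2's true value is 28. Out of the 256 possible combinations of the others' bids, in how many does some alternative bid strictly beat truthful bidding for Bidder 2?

54

Others bid (2, 2, 2, 2): truth gives 21; bid 5 gives 26 > 21. Violating.
Others bid (2, 2, 2, 5): truth gives 21; bid 5 gives 25 > 21. Violating.
Others bid (2, 2, 2, 6): truth gives 20; bid 6 gives 25 > 20. Violating.
Others bid (2, 2, 5, 2): truth gives 21; bid 5 gives 25 > 21. Violating.
Others bid (2, 2, 2, 28): truth gives 16; no alternative beats it.
Others bid (2, 2, 5, 28): truth gives 15; no alternative beats it.
(Checking all 256 profiles: 54 have a profitable deviation, 202 do not.)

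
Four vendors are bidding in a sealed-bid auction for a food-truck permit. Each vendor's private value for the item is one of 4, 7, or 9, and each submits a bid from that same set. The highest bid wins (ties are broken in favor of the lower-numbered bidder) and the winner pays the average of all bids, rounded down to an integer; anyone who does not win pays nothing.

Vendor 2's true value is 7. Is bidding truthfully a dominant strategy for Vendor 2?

Consider the case where Vendor 1 bids 4, Vendor 3 bids 4 and Vendor 4 bids 9.
Truthful bid 7: loses, pays 0, utility 0.
Bid 9 instead: wins, pays 6, utility 7 - 6 = 1.
Since 1 > 0, bidding 9 is strictly better here, so truthful bidding is not dominant.

No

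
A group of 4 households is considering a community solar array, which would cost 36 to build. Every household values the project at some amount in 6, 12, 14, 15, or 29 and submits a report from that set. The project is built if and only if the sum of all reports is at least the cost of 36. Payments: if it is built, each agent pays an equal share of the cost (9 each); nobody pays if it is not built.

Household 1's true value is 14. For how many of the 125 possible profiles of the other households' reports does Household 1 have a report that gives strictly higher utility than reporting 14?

Others report (6, 6, 6): truth gives 0; report 29 gives 5 > 0. Violating.
Others report (6, 6, 12): truth gives 5; no alternative beats it.
Others report (6, 6, 14): truth gives 5; no alternative beats it.
(Checking all 125 profiles: 1 has a profitable deviation, 124 do not.)

1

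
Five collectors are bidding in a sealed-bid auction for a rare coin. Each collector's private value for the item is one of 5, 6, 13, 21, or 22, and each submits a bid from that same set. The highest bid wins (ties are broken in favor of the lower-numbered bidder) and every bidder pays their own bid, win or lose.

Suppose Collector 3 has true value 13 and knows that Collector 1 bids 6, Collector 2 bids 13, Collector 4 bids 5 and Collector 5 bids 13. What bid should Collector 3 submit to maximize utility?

5

Bid 5: loses but pays 5, utility -5.
Bid 6: loses but pays 6, utility -6.
Bid 13: loses but pays 13, utility -13.
Bid 21: wins, pays 21, utility 13 - 21 = -8.
Bid 22: wins, pays 22, utility 13 - 22 = -9.
The best choice is 5 with utility -5.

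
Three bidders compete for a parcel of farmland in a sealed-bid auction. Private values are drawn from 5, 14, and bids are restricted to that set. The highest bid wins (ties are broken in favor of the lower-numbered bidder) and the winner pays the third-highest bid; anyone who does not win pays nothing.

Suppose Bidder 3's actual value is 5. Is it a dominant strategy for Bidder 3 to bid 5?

Yes

Check each profile of the others' bids and compare truth against every alternative bid.
Others bid (5, 5): truth gives 0, best alternative gives 0.
Others bid (5, 14): truth gives 0, best alternative gives 0.
Others bid (14, 5): truth gives 0, best alternative gives 0.
Others bid (14, 14): truth gives 0, best alternative gives 0.
In every case the truthful bid is at least as good as any alternative, so it is a dominant strategy.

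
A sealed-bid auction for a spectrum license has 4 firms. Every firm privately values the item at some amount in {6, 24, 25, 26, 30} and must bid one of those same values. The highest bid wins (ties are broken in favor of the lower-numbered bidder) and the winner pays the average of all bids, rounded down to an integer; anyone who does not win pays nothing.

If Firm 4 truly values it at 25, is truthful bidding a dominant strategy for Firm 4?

Consider the case where Firm 1 bids 6, Firm 2 bids 6 and Firm 3 bids 25.
Truthful bid 25: loses, pays 0, utility 0.
Bid 26 instead: wins, pays 15, utility 25 - 15 = 10.
Since 10 > 0, bidding 26 is strictly better here, so truthful bidding is not dominant.

No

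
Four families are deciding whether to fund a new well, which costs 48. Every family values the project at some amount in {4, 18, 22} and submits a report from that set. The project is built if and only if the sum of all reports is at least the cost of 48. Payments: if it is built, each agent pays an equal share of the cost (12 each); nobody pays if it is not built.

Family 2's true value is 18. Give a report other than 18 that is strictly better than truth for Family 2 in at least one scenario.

Suppose Family 1 reports 4, Family 3 reports 4 and Family 4 reports 18.
Report 18: project not built, utility 0.
Report 22: project built, pays 12, utility 18 - 12 = 6.
So reporting 22 beats truth here (6 > 0).

22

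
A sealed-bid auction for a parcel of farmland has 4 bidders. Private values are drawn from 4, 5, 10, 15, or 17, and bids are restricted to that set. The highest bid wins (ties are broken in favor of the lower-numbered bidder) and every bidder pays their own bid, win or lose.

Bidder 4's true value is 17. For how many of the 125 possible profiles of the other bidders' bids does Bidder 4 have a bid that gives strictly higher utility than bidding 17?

88

Others bid (4, 4, 4): truth gives 0; bid 5 gives 12 > 0. Violating.
Others bid (4, 4, 5): truth gives 0; bid 10 gives 7 > 0. Violating.
Others bid (4, 4, 10): truth gives 0; bid 15 gives 2 > 0. Violating.
Others bid (4, 4, 17): truth gives -17; bid 4 gives -4 > -17. Violating.
Others bid (4, 4, 15): truth gives 0; no alternative beats it.
Others bid (4, 5, 15): truth gives 0; no alternative beats it.
(Checking all 125 profiles: 88 have a profitable deviation, 37 do not.)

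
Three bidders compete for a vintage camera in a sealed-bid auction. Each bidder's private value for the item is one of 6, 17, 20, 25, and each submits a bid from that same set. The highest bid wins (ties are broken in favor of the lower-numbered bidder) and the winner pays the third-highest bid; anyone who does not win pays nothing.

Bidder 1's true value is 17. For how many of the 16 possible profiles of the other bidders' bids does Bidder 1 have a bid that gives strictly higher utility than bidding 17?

4

Others bid (6, 20): truth gives 0; bid 20 gives 11 > 0. Violating.
Others bid (6, 25): truth gives 0; bid 25 gives 11 > 0. Violating.
Others bid (20, 6): truth gives 0; bid 20 gives 11 > 0. Violating.
Others bid (25, 6): truth gives 0; bid 25 gives 11 > 0. Violating.
Others bid (6, 6): truth gives 11; no alternative beats it.
Others bid (6, 17): truth gives 11; no alternative beats it.
(Checking all 16 profiles: 4 have a profitable deviation, 12 do not.)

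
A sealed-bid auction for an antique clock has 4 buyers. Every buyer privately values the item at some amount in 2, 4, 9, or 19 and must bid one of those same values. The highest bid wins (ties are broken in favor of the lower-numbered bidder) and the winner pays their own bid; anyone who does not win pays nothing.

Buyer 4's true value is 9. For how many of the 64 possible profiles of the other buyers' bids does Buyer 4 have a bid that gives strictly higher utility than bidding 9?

1

Others bid (2, 2, 2): truth gives 0; bid 4 gives 5 > 0. Violating.
Others bid (2, 2, 4): truth gives 0; no alternative beats it.
Others bid (2, 2, 9): truth gives 0; no alternative beats it.
(Checking all 64 profiles: 1 has a profitable deviation, 63 do not.)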